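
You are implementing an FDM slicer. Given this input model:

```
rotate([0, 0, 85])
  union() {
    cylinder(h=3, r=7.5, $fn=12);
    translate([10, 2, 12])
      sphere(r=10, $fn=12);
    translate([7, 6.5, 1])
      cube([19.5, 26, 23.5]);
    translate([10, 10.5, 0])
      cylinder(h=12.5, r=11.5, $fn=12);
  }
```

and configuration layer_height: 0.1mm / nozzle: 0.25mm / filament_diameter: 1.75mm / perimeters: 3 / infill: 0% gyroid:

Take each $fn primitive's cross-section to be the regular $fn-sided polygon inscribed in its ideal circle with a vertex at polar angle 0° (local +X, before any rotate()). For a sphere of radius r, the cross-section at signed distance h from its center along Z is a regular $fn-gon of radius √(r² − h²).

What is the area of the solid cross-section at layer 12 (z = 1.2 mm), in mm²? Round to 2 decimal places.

852.82 mm²

At z = 1.2 mm: the r=7.5 cylinder gives a regular 12-gon of circumradius 7.5 (constant along its height) (area = (12/2)·7.500²·sin(360°/12) = 168.75 mm²); the sphere at (10, 2) does not reach this height (|z−center|=10.800 > r=10); the cube at (7, 6.5) is present — its section is the full 19.5×26 rectangle (area 507.00 mm²); the r=11.5 cylinder at (10, 10.5) contributes a regular 12-gon of circumradius 11.5 (area = (12/2)·11.500²·sin(360°/12) = 396.75 mm²); Combining (union): the regions partially overlap — summed areas 1072.50 mm² minus the doubly-counted overlap 219.68 mm² gives 852.82 mm² — area = 852.82 mm²; (rotated 85° about Z; rotation is an isometry so areas/perimeters/island counts are preserved). Overall, the cross-section is a single solid region. Net area = 852.82 mm².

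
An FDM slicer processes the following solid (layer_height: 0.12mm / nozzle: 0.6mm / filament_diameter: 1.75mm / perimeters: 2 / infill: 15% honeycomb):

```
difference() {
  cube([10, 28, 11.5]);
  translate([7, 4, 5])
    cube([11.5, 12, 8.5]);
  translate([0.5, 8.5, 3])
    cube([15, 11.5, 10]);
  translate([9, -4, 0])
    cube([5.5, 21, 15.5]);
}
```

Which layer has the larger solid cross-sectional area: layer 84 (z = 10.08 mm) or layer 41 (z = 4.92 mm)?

Layer 84 (z = 10.08): the cube (footprint 10×28) is included at this height (area 280.00 mm²); the cube at (7, 4) is present — its section is the full 11.5×12 rectangle (area 138.00 mm²); the cube at (0.5, 8.5) (footprint 15×11.5) is included at this height (area 172.50 mm²); the cube at (9, -4) (footprint 5.5×21) is included at this height (area 115.50 mm²); Subtracting the remaining from the first: starting from the 10×28 cube (280.00 mm²), the 11.5×12 cube at (7, 4) partially overlaps it — only the 36.00 mm² overlap (of its 138.00 mm²) is removed, clipping the outline; the 15×11.5 cube at (0.5, 8.5) partially overlaps it — only the 86.75 mm² overlap (of its 172.50 mm²) is removed, clipping the outline; the 5.5×21 cube at (9, -4) partially overlaps it — only the 4.00 mm² overlap (of its 115.50 mm²) is removed, clipping the outline — area = 153.25 mm². So its area = 153.25 mm². Layer 41 (z = 4.92): the 10×28 cube contributes its full rectangle (area 280.00 mm²); the cube at (7, 4) does not reach this height (z outside [5, 13.5]); the cube at (0.5, 8.5) is present — its section is the full 15×11.5 rectangle (area 172.50 mm²); the cube at (9, -4) is present — its section is the full 5.5×21 rectangle (area 115.50 mm²); Taking the first minus the rest: starting from the 10×28 cube (280.00 mm²), the 15×11.5 cube at (0.5, 8.5) partially overlaps it — only the 109.25 mm² overlap (of its 172.50 mm²) is removed, clipping the outline; the 5.5×21 cube at (9, -4) partially overlaps it — only the 8.50 mm² overlap (of its 115.50 mm²) is removed, clipping the outline — area = 162.25 mm². So its area = 162.25 mm². Layer 41 is larger (162.25 vs 153.25 mm²).

layer 41 (z = 4.92 mm)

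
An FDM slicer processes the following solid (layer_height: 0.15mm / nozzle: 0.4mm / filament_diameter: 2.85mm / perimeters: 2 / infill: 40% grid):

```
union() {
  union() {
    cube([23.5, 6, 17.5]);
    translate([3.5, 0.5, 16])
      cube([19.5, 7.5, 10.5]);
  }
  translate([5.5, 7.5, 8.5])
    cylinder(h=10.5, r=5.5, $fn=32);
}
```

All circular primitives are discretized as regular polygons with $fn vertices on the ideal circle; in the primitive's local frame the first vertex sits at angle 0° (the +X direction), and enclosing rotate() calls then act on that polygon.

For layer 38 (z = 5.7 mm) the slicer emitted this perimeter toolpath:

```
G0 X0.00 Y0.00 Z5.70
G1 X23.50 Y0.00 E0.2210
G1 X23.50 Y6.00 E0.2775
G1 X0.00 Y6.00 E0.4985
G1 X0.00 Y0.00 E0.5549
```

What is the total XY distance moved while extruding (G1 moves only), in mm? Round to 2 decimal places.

Sum the Euclidean lengths of each G1 segment: total = 59.00 mm.

59.00 mm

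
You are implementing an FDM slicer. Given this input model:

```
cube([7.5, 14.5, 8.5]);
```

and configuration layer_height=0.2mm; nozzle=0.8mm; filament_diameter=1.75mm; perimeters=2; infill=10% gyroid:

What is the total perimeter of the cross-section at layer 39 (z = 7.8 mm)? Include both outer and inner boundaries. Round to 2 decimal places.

At z = 7.8 mm: the cube (footprint 7.5×14.5) is included at this height (perimeter 44.00 mm). Overall, the cross-section is a single solid region. Total boundary length (outer) = 44.00 mm.

44.00 mm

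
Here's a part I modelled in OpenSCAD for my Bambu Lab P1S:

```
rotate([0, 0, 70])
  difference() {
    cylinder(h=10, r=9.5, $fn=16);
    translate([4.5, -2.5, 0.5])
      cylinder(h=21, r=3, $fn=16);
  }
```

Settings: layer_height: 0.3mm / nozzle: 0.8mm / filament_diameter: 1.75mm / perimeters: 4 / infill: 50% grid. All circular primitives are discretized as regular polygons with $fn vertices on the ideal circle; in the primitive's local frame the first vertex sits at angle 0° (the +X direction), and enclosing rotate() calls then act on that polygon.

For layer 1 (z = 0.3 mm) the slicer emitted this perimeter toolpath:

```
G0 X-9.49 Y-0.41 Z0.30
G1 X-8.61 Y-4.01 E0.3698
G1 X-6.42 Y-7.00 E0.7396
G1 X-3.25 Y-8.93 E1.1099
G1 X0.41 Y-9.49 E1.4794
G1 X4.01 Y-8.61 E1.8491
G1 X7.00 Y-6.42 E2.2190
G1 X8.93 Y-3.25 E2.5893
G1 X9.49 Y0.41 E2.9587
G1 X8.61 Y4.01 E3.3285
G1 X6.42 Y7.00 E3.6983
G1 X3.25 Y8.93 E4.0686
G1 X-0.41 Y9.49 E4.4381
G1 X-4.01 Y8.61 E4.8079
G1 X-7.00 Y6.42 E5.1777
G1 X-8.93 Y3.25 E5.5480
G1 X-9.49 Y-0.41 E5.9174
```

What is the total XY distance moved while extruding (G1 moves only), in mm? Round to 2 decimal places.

Sum the Euclidean lengths of each G1 segment: total = 59.30 mm.

59.30 mm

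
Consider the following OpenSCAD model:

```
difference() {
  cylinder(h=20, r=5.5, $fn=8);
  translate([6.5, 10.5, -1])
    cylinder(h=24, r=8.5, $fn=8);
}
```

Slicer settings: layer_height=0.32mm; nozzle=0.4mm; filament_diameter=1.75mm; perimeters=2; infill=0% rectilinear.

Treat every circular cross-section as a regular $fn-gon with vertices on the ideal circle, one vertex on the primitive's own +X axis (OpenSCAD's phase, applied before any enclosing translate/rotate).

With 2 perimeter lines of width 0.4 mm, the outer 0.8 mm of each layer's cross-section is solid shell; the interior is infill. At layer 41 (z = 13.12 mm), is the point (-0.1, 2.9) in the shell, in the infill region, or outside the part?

infill

At z = 13.12 mm: the cylinder: section is a regular 8-gon, circumradius r=5.5; the r=8.5 cylinder at (6.5, 10.5) gives a regular 8-gon of circumradius 8.5 (constant along its height); Taking the first minus the rest: starting from the r=5.5 cylinder, the r=8.5 cylinder at (6.5, 10.5) partially overlaps it — only the 3.07 mm² overlap (of its 204.35 mm²) is removed, clipping the outline — 1 connected region. Overall, the cross-section is a single solid region. The nearest boundary edge runs (0.49, 4.49)→(4.29, 2.91); distance from the point to it = 1.69 mm. The point is inside the cross-section and 1.69 mm from the nearest boundary — more than the 0.8 mm shell width (2 × 0.4), so it's in the infill interior.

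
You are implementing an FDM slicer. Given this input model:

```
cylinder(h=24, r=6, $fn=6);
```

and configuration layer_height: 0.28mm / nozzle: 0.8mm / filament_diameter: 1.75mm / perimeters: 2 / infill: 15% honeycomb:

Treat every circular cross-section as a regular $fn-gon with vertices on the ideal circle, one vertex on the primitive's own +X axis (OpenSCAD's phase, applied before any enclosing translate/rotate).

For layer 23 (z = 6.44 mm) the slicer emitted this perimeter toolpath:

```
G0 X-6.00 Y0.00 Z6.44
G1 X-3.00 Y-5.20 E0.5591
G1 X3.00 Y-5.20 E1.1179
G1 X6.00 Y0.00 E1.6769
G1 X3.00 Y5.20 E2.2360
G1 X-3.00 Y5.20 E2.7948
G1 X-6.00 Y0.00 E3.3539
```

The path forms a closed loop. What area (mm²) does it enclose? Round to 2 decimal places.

Apply the shoelace formula to the sequence of (X, Y) vertices; enclosed area = 93.60 mm².

93.60 mm²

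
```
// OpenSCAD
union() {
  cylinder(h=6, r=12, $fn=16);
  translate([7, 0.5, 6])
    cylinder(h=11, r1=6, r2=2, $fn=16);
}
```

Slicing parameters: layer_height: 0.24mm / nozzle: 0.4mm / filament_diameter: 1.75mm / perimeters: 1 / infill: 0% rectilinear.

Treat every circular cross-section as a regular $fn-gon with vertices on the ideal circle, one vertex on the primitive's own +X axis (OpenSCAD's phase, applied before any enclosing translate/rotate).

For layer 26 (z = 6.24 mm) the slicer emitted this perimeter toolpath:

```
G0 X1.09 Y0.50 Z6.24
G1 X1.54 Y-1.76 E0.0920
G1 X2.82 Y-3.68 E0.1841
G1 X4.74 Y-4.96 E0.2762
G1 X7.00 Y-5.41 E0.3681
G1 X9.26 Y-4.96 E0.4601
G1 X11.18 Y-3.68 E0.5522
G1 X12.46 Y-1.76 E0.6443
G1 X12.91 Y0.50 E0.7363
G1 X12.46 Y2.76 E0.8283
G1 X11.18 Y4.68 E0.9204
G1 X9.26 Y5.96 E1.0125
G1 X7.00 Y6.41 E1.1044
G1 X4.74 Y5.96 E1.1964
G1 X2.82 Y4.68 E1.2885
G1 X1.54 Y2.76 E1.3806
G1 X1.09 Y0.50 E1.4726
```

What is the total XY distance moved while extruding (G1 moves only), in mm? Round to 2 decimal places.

36.90 mm

Sum the Euclidean lengths of each G1 segment: total = 36.90 mm.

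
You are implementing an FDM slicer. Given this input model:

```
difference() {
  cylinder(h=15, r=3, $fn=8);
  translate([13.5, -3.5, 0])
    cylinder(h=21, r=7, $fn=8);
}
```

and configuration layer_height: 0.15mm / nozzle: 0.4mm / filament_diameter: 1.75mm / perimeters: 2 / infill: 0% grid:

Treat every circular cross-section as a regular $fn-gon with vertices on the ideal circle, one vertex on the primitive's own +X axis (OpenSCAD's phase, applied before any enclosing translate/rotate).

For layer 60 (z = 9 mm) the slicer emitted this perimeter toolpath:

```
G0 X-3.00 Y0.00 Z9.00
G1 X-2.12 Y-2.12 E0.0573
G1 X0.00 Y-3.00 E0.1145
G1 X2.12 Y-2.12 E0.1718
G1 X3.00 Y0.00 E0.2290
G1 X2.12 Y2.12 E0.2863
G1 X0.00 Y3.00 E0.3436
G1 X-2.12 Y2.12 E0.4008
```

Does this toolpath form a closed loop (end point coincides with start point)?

no

Start point (G0): (-3.00, 0.00). End point (last G1): the path does not return to the start — open.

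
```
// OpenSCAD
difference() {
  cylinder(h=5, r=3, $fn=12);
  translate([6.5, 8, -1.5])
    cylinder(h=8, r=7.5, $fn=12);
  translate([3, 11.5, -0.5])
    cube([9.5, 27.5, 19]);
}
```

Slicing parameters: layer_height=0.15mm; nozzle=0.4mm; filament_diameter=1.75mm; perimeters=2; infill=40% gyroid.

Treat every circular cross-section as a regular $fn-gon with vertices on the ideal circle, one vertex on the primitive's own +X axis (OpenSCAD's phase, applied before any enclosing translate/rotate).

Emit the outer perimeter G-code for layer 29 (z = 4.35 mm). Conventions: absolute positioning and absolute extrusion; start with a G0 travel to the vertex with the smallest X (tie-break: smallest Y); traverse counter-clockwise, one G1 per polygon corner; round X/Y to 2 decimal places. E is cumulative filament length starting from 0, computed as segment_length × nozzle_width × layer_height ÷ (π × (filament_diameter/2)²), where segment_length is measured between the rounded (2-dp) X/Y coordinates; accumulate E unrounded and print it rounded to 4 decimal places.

At z = 4.35 mm: the r=3 cylinder contributes a regular 12-gon of circumradius 3; the r=7.5 cylinder at (6.5, 8) gives a regular 12-gon of circumradius 7.5 (constant along its height); the 9.5×27.5 cube at (3, 11.5) contributes its full rectangle; Subtracting the remaining from the first: starting from the r=3 cylinder, the r=7.5 cylinder at (6.5, 8) misses the remaining region (no effect); the 9.5×27.5 cube at (3, 11.5) misses the remaining region (no effect) — 1 connected region. The outline is a single polygon with 12 vertices. Extrusion per mm of travel: 0.4 × 0.15 / (π × 0.875²) = 0.024945. Accumulating E over each segment gives final E = 0.4650.

G0 X-3.00 Y0.00 Z4.35
G1 X-2.60 Y-1.50 E0.0387
G1 X-1.50 Y-2.60 E0.0775
G1 X0.00 Y-3.00 E0.1163
G1 X1.50 Y-2.60 E0.1550
G1 X2.60 Y-1.50 E0.1938
G1 X3.00 Y0.00 E0.2325
G1 X2.60 Y1.50 E0.2712
G1 X1.50 Y2.60 E0.3100
G1 X0.00 Y3.00 E0.3488
G1 X-1.50 Y2.60 E0.3875
G1 X-2.60 Y1.50 E0.4263
G1 X-3.00 Y0.00 E0.4650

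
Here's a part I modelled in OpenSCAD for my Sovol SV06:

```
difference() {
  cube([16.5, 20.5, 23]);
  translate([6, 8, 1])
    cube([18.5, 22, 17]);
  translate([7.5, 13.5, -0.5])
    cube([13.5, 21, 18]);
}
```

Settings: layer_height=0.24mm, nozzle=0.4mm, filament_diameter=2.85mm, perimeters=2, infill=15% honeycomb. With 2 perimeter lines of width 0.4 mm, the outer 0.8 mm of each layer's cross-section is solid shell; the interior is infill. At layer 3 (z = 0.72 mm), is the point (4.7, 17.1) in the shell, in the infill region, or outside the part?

infill

At z = 0.72 mm: the 16.5×20.5 cube contributes its full rectangle; the cube at (6, 8) is absent (z outside [1, 18]); the 13.5×21 cube at (7.5, 13.5) contributes its full rectangle; Subtracting the remaining from the first: starting from the 16.5×20.5 cube, the 13.5×21 cube at (7.5, 13.5) partially overlaps it — only the 63.00 mm² overlap (of its 283.50 mm²) is removed, clipping the outline — 1 connected region. Overall, the cross-section is a single solid region. The nearest boundary edge runs (7.50, 20.50)→(7.50, 13.50); distance from the point to it = 2.80 mm. The point is inside the cross-section and 2.80 mm from the nearest boundary — more than the 0.8 mm shell width (2 × 0.4), so it's in the infill interior.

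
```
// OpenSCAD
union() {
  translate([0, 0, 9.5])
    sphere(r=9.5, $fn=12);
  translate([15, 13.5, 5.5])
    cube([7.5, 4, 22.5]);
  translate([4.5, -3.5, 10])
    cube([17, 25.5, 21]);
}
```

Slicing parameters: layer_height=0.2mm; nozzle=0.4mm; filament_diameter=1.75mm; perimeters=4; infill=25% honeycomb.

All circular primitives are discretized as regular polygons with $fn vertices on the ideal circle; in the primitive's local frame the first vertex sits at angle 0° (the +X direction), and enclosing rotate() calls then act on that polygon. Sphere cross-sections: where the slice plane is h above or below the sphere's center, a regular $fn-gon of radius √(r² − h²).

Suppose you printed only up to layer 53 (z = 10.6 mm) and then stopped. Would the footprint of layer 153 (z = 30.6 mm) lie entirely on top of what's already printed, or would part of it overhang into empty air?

Compare the two slices. At z = 10.6: the sphere: section is a regular 12-gon, circumradius = √(r²−h²) = √(9.5²−1.1²) = 9.436 (area = (12/2)·9.436²·sin(360°/12) = 267.12 mm²); the cube at (15, 13.5) (footprint 7.5×4) is included at this height (area 30.00 mm²); the cube at (4.5, -3.5) is present — its section is the full 17×25.5 rectangle (area 433.50 mm²); Merging all regions: the regions partially overlap — summed areas 730.62 mm² minus the doubly-counted overlap 68.67 mm² gives 661.95 mm² — area = 661.95 mm². At z = 30.6: the sphere is absent (|z−center|=21.100 > r=9.5); the cube at (15, 13.5) is absent (z outside [5.5, 28]); the cube at (4.5, -3.5) (footprint 17×25.5) is included at this height (area 433.50 mm²); Combining (union): only the 17×25.5 cube at (4.5, -3.5) is present, so the union is just that shape — area = 433.50 mm². Checking containment: the cross-section at z = 30.6 is a subset of the cross-section at z = 10.6.

entirely on top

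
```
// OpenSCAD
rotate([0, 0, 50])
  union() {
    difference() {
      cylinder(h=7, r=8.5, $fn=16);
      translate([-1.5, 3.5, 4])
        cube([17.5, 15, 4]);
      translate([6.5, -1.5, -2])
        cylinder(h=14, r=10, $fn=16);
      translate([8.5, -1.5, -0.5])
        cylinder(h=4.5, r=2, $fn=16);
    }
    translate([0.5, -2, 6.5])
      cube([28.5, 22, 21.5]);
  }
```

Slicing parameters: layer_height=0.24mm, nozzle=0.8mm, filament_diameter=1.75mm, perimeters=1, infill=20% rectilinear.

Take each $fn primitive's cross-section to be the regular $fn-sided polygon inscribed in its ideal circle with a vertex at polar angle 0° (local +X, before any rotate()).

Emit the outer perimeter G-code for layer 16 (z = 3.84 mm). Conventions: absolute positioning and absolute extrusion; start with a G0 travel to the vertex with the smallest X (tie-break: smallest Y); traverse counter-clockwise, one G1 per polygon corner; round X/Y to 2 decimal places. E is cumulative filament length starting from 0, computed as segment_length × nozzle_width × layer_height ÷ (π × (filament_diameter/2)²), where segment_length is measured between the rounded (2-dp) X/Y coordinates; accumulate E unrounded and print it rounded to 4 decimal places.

G0 X-8.47 Y-0.74 Z3.84
G1 X-7.54 Y-3.92 E0.2645
G1 X-5.46 Y-6.51 E0.5296
G1 X-2.56 Y-8.11 E0.7940
G1 X0.74 Y-8.47 E1.0590
G1 X3.92 Y-7.54 E1.3235
G1 X5.94 Y-5.92 E1.5302
G1 X2.32 Y-5.52 E1.8209
G1 X-1.10 Y-3.65 E2.1320
G1 X-3.54 Y-0.60 E2.4438
G1 X-4.63 Y3.14 E2.7548
G1 X-4.21 Y7.02 E3.0663
G1 X-3.93 Y7.54 E3.1135
G1 X-6.51 Y5.46 E3.3780
G1 X-8.11 Y2.56 E3.6424
G1 X-8.47 Y-0.74 E3.9074

At z = 3.84 mm: the r=8.5 cylinder contributes a regular 16-gon of circumradius 8.5; the cube at (-1.5, 3.5) is absent (z outside [4, 8]); the cylinder at (6.5, -1.5): section is a regular 16-gon, circumradius r=10; the r=2 cylinder at (8.5, -1.5) contributes a regular 16-gon of circumradius 2; After the difference (first − rest): starting from the r=8.5 cylinder, the r=10 cylinder at (6.5, -1.5) partially overlaps it — only the 141.45 mm² overlap (of its 306.15 mm²) is removed, clipping the outline; the r=2 cylinder at (8.5, -1.5) misses the remaining region (no effect) — 1 connected region; the cube at (0.5, -2) is not intersected at this z (z outside [6.5, 28]); Merging all regions: only the result so far is present, so the union is just that shape — 1 connected region; (whole slice rotated 50° about Z — lengths, areas and connectivity unchanged). The outline is a single polygon with 15 vertices. Extrusion per mm of travel: 0.8 × 0.24 / (π × 0.875²) = 0.079824. Accumulating E over each segment gives final E = 3.9074.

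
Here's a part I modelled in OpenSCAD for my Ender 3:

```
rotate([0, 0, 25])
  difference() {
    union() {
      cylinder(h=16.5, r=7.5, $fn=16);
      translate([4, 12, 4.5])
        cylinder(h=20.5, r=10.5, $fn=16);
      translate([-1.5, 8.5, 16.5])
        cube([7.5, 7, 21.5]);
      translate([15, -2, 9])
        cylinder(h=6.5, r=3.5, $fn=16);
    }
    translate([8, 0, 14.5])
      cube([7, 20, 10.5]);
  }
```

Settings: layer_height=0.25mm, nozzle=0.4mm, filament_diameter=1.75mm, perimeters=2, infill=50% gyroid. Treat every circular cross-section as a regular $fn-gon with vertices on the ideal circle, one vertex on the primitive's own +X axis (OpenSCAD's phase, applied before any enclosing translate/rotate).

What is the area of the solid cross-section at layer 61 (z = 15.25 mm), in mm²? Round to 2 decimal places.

At z = 15.25 mm: the r=7.5 cylinder contributes a regular 16-gon of circumradius 7.5 (area = (16/2)·7.500²·sin(360°/16) = 172.21 mm²); the r=10.5 cylinder at (4, 12) contributes a regular 16-gon of circumradius 10.5 (area = (16/2)·10.500²·sin(360°/16) = 337.53 mm²); the cube at (-1.5, 8.5) is absent (z outside [16.5, 38]); the r=3.5 cylinder at (15, -2) contributes a regular 16-gon of circumradius 3.5 (area = (16/2)·3.500²·sin(360°/16) = 37.50 mm²); Taking the union: the regions partially overlap — summed areas 547.24 mm² minus the doubly-counted overlap 43.06 mm² gives 504.18 mm² — area = 504.18 mm²; the cube at (8, 0) is present — its section is the full 7×20 rectangle (area 140.00 mm²); Subtracting the remaining from the first: starting from the result so far (504.18 mm²), the 7×20 cube at (8, 0) partially overlaps it — only the 88.63 mm² overlap (of its 140.00 mm²) is removed, clipping the outline — area = 415.55 mm²; (rotated 25° about Z; rotation is an isometry so areas/perimeters/island counts are preserved). Overall, the cross-section has 2 separate islands. Net area = 415.55 mm².

415.55 mm²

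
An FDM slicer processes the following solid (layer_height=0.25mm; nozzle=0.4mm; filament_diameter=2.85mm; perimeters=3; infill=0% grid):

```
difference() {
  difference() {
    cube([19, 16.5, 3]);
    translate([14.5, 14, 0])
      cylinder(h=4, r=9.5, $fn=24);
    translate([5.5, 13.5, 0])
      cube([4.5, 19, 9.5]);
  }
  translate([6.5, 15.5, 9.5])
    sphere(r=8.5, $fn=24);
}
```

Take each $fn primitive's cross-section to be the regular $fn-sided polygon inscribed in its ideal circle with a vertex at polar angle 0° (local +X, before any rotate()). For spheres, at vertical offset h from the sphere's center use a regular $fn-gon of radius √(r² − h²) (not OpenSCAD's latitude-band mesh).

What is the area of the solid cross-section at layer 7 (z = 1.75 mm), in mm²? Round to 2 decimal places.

161.06 mm²

At z = 1.75 mm: the cube (footprint 19×16.5) is included at this height (area 313.50 mm²); the cylinder at (14.5, 14): section is a regular 24-gon, circumradius r=9.5 (area = (24/2)·9.500²·sin(360°/24) = 280.30 mm²); the cube at (5.5, 13.5) is present — its section is the full 4.5×19 rectangle (area 85.50 mm²); After the difference (first − rest): starting from the 19×16.5 cube (313.50 mm²), the r=9.5 cylinder at (14.5, 14) partially overlaps it — only the 145.49 mm² overlap (of its 280.30 mm²) is removed, clipping the outline; the 4.5×19 cube at (5.5, 13.5) misses the remaining region (no effect) — area = 168.01 mm²; the r=8.5 sphere at (6.5, 15.5) contributes a regular 24-gon of circumradius √(8.5²−7.75²) = 3.491 (area = (24/2)·3.491²·sin(360°/24) = 37.85 mm²); After the difference (first − rest): starting from the result so far (168.01 mm²), the r=8.5 sphere at (6.5, 15.5) partially overlaps it — only the 6.94 mm² overlap (of its 37.85 mm²) is removed, clipping the outline — area = 161.06 mm². Overall, the cross-section is a single solid region. Net area = 161.06 mm².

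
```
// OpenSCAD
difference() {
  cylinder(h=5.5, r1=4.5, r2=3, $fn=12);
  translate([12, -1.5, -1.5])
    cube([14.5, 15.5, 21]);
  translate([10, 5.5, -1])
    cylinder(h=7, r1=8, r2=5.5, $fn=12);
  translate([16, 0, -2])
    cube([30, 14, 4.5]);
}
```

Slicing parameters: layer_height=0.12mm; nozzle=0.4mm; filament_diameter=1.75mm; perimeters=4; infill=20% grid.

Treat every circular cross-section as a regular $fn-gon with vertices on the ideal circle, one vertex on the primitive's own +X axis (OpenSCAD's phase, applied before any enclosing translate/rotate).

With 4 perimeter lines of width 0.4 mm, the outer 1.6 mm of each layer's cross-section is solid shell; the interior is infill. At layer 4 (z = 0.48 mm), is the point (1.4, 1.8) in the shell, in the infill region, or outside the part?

At z = 0.48 mm: the cone: at t=0.087 of its height the radius interpolates to r₁+(r₂−r₁)t = 4.369, giving a regular 12-gon of that circumradius; the cube at (12, -1.5) is present — its section is the full 14.5×15.5 rectangle; the cone at (10, 5.5): at t=0.211 of its height the radius interpolates to r₁+(r₂−r₁)t = 7.471, giving a regular 12-gon of that circumradius; the cube at (16, 0) is present — its section is the full 30×14 rectangle; After the difference (first − rest): starting from the cone, the 14.5×15.5 cube at (12, -1.5) misses the remaining region (no effect); the cone at (10, 5.5) partially overlaps it — only the 0.34 mm² overlap (of its 167.47 mm²) is removed, clipping the outline; the 30×14 cube at (16, 0) misses the remaining region (no effect) — 1 connected region. Overall, the cross-section is a single solid region. The nearest boundary edge runs (2.18, 3.78)→(3.28, 2.69); distance from the point to it = 1.96 mm. The point is inside the cross-section and 1.96 mm from the nearest boundary — more than the 1.6 mm shell width (4 × 0.4), so it's in the infill interior.

infill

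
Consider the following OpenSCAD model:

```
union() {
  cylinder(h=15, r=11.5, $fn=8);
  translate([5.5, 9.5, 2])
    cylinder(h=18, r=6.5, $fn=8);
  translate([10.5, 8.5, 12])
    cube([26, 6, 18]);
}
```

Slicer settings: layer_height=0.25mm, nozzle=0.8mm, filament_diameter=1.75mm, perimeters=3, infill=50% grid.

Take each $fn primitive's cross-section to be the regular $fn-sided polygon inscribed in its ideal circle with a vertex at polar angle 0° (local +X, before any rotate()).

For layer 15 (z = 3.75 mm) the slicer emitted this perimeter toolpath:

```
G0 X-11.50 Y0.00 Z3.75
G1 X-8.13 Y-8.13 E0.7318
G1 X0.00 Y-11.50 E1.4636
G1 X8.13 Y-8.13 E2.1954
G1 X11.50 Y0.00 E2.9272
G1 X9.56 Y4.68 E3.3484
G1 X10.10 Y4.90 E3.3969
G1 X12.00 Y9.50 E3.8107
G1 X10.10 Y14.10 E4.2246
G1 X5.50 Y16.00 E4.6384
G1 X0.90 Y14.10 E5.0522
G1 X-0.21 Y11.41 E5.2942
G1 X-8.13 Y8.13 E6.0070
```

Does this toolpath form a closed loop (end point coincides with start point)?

Start point (G0): (-11.50, 0.00). End point (last G1): the path does not return to the start — open.

no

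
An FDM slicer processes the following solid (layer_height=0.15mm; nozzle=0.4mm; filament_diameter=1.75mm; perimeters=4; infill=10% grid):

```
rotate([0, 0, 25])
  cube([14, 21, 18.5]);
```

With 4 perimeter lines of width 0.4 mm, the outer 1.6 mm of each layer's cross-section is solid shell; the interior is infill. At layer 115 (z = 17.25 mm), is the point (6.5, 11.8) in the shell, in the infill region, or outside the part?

infill

At z = 17.25 mm: the 14×21 cube contributes its full rectangle; (whole slice rotated 25° about Z — lengths, areas and connectivity unchanged). Overall, the cross-section is a single solid region. Undo the 25° rotation: the query point maps to (10.878, 7.947) in the un-rotated model frame. The nearest boundary edge runs (14.00, 0.00)→(14.00, 21.00); distance from the point to it = 3.12 mm. The point is inside the cross-section and 3.12 mm from the nearest boundary — more than the 1.6 mm shell width (4 × 0.4), so it's in the infill interior.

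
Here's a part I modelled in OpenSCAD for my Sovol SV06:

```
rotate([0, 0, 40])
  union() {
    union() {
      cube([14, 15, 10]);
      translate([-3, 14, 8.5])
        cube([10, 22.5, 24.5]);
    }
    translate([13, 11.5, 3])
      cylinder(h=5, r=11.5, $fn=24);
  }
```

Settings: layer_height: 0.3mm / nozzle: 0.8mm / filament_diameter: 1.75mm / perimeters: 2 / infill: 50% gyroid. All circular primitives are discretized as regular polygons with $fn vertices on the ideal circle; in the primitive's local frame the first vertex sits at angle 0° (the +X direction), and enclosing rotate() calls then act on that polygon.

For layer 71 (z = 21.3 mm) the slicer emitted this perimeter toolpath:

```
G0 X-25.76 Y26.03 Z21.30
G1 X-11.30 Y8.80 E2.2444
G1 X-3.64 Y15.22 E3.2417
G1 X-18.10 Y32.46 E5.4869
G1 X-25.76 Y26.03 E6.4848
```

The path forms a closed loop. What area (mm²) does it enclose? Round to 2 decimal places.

224.93 mm²

Apply the shoelace formula to the sequence of (X, Y) vertices; enclosed area = 224.93 mm².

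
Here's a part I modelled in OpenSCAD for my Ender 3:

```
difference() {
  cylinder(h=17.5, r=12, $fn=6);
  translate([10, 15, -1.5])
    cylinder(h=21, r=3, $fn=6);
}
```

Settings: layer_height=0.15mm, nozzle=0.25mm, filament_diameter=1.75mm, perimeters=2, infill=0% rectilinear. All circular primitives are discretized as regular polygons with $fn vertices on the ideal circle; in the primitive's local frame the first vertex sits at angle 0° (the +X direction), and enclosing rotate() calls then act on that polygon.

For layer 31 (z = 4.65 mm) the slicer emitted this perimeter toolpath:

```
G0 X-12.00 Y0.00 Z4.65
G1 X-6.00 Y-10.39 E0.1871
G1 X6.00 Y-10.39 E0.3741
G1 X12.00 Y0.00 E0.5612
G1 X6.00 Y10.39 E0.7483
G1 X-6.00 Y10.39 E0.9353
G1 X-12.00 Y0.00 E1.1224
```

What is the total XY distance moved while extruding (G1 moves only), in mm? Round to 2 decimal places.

Sum the Euclidean lengths of each G1 segment: total = 71.99 mm.

71.99 mm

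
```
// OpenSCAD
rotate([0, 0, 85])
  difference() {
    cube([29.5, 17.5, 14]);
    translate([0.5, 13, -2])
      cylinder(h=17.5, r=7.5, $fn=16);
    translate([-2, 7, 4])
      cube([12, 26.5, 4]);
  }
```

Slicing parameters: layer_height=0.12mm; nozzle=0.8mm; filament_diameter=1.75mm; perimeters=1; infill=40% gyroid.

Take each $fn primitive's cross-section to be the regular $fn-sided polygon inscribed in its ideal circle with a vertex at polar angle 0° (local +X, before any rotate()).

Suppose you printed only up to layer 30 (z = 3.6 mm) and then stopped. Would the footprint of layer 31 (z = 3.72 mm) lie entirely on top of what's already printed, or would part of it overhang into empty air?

entirely on top

Compare the two slices. At z = 3.6: the cube is present — its section is the full 29.5×17.5 rectangle (area 516.25 mm²); the r=7.5 cylinder at (0.5, 13) contributes a regular 16-gon of circumradius 7.5 (area = (16/2)·7.500²·sin(360°/16) = 172.21 mm²); the cube at (-2, 7) is absent (z outside [4, 8]); Subtracting the remaining from the first: starting from the 29.5×17.5 cube (516.25 mm²), the r=7.5 cylinder at (0.5, 13) partially overlaps it — only the 80.14 mm² overlap (of its 172.21 mm²) is removed, clipping the outline — area = 436.11 mm²; (whole slice rotated 85° about Z — lengths, areas and connectivity unchanged). At z = 3.72: the 29.5×17.5 cube contributes its full rectangle (area 516.25 mm²); the r=7.5 cylinder at (0.5, 13) contributes a regular 16-gon of circumradius 7.5 (area = (16/2)·7.500²·sin(360°/16) = 172.21 mm²); the cube at (-2, 7) does not reach this height (z outside [4, 8]); Subtracting the remaining from the first: starting from the 29.5×17.5 cube (516.25 mm²), the r=7.5 cylinder at (0.5, 13) partially overlaps it — only the 80.14 mm² overlap (of its 172.21 mm²) is removed, clipping the outline — area = 436.11 mm²; (whole slice rotated 85° about Z — lengths, areas and connectivity unchanged). Checking containment: the cross-section at z = 3.72 is a subset of the cross-section at z = 3.6.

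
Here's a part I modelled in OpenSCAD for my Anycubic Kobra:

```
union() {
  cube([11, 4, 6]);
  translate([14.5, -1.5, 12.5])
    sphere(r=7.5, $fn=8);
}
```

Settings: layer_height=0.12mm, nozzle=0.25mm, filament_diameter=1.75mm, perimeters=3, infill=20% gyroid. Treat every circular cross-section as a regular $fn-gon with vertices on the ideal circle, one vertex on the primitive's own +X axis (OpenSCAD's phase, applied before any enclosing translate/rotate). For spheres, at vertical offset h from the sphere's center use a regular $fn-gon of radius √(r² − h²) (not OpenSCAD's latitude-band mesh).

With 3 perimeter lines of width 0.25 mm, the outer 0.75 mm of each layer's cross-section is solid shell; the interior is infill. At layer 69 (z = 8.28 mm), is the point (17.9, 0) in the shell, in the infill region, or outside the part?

At z = 8.28 mm: the cube is absent (z outside [0, 6]); the r=7.5 sphere at (14.5, -1.5) contributes a regular 8-gon of circumradius √(7.5²−4.22²) = 6.200; Merging all regions: only the r=7.5 sphere at (14.5, -1.5) is present, so the union is just that shape — 1 connected region. Overall, the cross-section is a single solid region. The nearest boundary edge runs (20.70, -1.50)→(18.88, 2.88); distance from the point to it = 2.01 mm. The point is inside the cross-section and 2.01 mm from the nearest boundary — more than the 0.75 mm shell width (3 × 0.25), so it's in the infill interior.

infill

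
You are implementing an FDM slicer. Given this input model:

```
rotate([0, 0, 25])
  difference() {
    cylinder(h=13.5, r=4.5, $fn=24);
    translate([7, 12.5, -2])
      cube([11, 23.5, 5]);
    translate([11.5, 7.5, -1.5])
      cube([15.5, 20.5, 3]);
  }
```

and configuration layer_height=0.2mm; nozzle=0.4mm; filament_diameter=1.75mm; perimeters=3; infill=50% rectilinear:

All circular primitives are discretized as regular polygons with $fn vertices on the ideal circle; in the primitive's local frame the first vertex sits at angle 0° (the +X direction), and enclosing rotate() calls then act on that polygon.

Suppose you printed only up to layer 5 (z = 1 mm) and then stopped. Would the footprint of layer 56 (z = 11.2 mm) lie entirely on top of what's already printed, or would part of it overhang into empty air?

Compare the two slices. At z = 1: the cylinder: section is a regular 24-gon, circumradius r=4.5 (area = (24/2)·4.500²·sin(360°/24) = 62.89 mm²); the cube at (7, 12.5) is present — its section is the full 11×23.5 rectangle (area 258.50 mm²); the cube at (11.5, 7.5) is present — its section is the full 15.5×20.5 rectangle (area 317.75 mm²); Subtracting the remaining from the first: starting from the r=4.5 cylinder (62.89 mm²), the 11×23.5 cube at (7, 12.5) misses the remaining region (no effect); the 15.5×20.5 cube at (11.5, 7.5) misses the remaining region (no effect) — area = 62.89 mm²; (whole slice rotated 25° about Z — lengths, areas and connectivity unchanged). At z = 11.2: the r=4.5 cylinder gives a regular 24-gon of circumradius 4.5 (constant along its height) (area = (24/2)·4.500²·sin(360°/24) = 62.89 mm²); the cube at (7, 12.5) is not intersected at this z (z outside [-2, 3]); the cube at (11.5, 7.5) is absent (z outside [-1.5, 1.5]); Subtracting the remaining from the first: none of the subtracted shapes is present at this height, so the r=4.5 cylinder is unchanged — area = 62.89 mm²; (whole slice rotated 25° about Z — lengths, areas and connectivity unchanged). Checking containment: the cross-section at z = 11.2 is a subset of the cross-section at z = 1.

entirely on top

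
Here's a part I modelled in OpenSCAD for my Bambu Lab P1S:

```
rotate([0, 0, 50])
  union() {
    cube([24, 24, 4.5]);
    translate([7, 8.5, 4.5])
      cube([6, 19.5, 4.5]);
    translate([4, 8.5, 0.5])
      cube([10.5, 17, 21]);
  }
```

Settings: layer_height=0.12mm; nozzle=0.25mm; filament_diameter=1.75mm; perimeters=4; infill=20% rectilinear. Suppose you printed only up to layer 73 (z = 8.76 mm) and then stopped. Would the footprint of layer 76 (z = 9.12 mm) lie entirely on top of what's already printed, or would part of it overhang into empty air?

entirely on top

Compare the two slices. At z = 8.76: the cube is not intersected at this z (z outside [0, 4.5]); the cube at (7, 8.5) is present — its section is the full 6×19.5 rectangle (area 117.00 mm²); the cube at (4, 8.5) is present — its section is the full 10.5×17 rectangle (area 178.50 mm²); Combining (union): the regions partially overlap — summed areas 295.50 mm² minus the doubly-counted overlap 102.00 mm² gives 193.50 mm² — area = 193.50 mm²; (rotated 50° about Z; rotation is an isometry so areas/perimeters/island counts are preserved). At z = 9.12: the cube is absent (z outside [0, 4.5]); the cube at (7, 8.5) is absent (z outside [4.5, 9]); the cube at (4, 8.5) (footprint 10.5×17) is included at this height (area 178.50 mm²); Taking the union: only the 10.5×17 cube at (4, 8.5) is present, so the union is just that shape — area = 178.50 mm²; (rotated 50° about Z; rotation is an isometry so areas/perimeters/island counts are preserved). Checking containment: the cross-section at z = 9.12 is a subset of the cross-section at z = 8.76.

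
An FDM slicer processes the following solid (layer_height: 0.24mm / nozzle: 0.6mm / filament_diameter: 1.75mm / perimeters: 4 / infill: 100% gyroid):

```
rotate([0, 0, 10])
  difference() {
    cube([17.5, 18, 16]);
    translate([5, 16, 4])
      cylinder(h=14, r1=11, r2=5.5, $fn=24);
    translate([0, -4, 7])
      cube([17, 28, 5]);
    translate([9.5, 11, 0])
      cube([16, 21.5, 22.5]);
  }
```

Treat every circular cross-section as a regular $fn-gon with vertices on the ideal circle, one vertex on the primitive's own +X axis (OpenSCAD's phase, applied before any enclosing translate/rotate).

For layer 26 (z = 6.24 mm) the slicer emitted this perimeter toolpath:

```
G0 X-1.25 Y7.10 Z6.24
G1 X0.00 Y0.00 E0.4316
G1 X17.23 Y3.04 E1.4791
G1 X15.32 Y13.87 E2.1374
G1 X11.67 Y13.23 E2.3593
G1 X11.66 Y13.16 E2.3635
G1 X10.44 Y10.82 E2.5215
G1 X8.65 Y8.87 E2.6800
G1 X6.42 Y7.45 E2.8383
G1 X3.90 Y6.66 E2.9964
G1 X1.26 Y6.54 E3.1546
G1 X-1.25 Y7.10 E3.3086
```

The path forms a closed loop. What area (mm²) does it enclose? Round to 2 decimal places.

Apply the shoelace formula to the sequence of (X, Y) vertices; enclosed area = 137.88 mm².

137.88 mm²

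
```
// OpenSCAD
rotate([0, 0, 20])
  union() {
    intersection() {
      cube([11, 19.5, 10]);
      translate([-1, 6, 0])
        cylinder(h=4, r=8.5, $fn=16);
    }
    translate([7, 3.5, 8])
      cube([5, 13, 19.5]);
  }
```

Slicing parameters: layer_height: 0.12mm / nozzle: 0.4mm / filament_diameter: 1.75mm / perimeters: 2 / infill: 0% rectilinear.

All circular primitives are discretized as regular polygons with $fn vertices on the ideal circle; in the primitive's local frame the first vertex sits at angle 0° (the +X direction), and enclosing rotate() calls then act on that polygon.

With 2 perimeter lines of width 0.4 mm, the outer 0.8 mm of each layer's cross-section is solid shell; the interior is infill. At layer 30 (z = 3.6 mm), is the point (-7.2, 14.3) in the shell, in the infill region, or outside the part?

At z = 3.6 mm: the cube is present — its section is the full 11×19.5 rectangle; the cylinder at (-1, 6): section is a regular 16-gon, circumradius r=8.5; Keeping only the common overlap: the r=8.5 cylinder at (-1, 6) partially overlaps the 11×19.5 cube; clipping to the common part keeps 86.55 mm² — 1 connected region; the cube at (7, 3.5) is not intersected at this z (z outside [8, 27.5]); Combining (union): only the result so far is present, so the union is just that shape — 1 connected region; (rotated 20° about Z; rotation is an isometry so areas/perimeters/island counts are preserved). Overall, the cross-section is a single solid region. Undo the 20° rotation: the query point maps to (-1.875, 15.900) in the un-rotated model frame. The nearest boundary edge runs (0.00, 0.00)→(0.00, 14.30); distance from the point to it = 2.46 mm. The point is not inside any of the regions above, so it lies outside the cross-section (2.46 mm from the nearest boundary).

outside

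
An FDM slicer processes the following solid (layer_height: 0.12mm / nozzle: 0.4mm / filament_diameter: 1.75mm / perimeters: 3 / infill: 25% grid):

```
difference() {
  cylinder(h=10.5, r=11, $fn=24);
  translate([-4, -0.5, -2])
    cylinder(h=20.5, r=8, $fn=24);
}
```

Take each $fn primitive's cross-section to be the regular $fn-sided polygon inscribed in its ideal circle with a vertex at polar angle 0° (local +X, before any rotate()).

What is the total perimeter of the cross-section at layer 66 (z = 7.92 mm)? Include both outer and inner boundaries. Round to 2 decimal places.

91.21 mm

At z = 7.92 mm: the r=11 cylinder gives a regular 24-gon of circumradius 11 (constant along its height) (perimeter = 2·24·11.000·sin(180°/24) = 68.92 mm); the r=8 cylinder at (-4, -0.5) gives a regular 24-gon of circumradius 8 (constant along its height) (perimeter = 2·24·8.000·sin(180°/24) = 50.12 mm); Taking the first minus the rest: starting from the r=11 cylinder, the r=8 cylinder at (-4, -0.5) partially overlaps it — only the 189.28 mm² overlap (of its 198.77 mm²) is removed, clipping the outline — boundary = 91.21 mm. Overall, the cross-section is a single solid region. Total boundary length (outer) = 91.21 mm.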